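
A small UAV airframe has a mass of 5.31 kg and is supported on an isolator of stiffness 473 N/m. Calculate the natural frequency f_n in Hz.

1.50 Hz

ω_n = √(k/m) = √(473.0/5.31) = √89.08 = 9.438 rad/s.
f_n = ω_n/(2π) = 9.438/6.283 = 1.502 Hz.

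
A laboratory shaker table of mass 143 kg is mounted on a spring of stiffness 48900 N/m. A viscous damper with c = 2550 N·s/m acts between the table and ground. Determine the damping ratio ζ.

0.482

ω_n = √(k/m) = √(48900/143) = 18.49 rad/s.
Critical damping c_c = 2√(k·m) = 2√(48900 × 143) = 5289 N·s/m, so ζ = c/c_c = 2550/5289 = 0.4822.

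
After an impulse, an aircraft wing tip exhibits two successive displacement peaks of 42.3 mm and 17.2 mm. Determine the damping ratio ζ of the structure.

0.142

Logarithmic decrement δ = (1/n)·ln(x₀/x_n) = (1/1)·ln(42.3/17.2) = (1/1)·ln(2.459) = 0.8999.
ζ = δ/√(4π² + δ²) = 0.8999/√(39.48 + 0.810) = 0.8999/6.347 = 0.1418.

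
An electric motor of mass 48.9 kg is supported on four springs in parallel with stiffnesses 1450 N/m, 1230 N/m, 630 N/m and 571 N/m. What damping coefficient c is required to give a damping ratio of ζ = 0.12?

Parallel springs add: k_eq = 1450 + 1230 + 630 + 571 = 3881 N/m.
c_c = 2√(k_eq·m) = 2√(3881 × 48.9) = 871.3 N·s/m.
c = ζ·c_c = 0.12 × 871.3 = 104.6 N·s/m.

105 N·s/m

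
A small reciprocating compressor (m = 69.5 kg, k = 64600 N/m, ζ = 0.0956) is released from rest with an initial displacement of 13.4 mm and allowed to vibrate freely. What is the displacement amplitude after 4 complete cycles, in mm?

Logarithmic decrement δ = 2πζ/√(1 − ζ²) = 2π × 0.09560/√(1 − 0.00914) = 0.6034.
After n cycles, x_n/x₀ = e^(−nδ), so x_4 = 13.4 × e^(−4 × 0.6034) = 13.4 × 0.08948 = 1.199 mm.

1.20 mm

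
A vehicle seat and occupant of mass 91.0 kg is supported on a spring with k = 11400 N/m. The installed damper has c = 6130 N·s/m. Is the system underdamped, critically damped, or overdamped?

overdamped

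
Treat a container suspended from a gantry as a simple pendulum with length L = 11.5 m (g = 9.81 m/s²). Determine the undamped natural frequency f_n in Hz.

0.147 Hz

For a simple pendulum ω_n = √(g/L) = √(9.81/11.5) = √0.8530 = 0.9236 rad/s.
f_n = ω_n/(2π) = 0.9236/6.283 = 0.1470 Hz.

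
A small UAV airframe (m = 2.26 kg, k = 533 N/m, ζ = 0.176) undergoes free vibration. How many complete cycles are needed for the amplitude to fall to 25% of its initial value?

2 cycles

Logarithmic decrement δ = 2πζ/√(1 − ζ²) = 2π × 0.1760/√(1 − 0.0310) = 1.123.
x_n/x₀ = e^(−nδ) ≤ 0.25; take ln: n ≥ ln(1/0.25)/δ = 1.386/1.123 = 1.234.
So 2 complete cycles are required.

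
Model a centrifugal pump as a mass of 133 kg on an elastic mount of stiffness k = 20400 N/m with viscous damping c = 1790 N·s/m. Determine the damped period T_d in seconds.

ω_n = √(k/m) = √(20400/133) = 12.38 rad/s.
Critical damping c_c = 2√(k·m) = 2√(20400 × 133) = 3294 N·s/m, so ζ = c/c_c = 1790/3294 = 0.5434.
ω_d = ω_n√(1 − ζ²) = 12.38 × √(1 − 0.295) = 10.40 rad/s.
T_d = 2π/ω_d = 0.6043 s.

0.604 s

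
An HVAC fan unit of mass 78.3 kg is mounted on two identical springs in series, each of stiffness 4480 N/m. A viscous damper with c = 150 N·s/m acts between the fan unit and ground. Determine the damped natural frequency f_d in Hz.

Series springs: 1/k_eq = 2/4480, so k_eq = 4480/2 = 2240 N/m.
ω_n = √(k_eq/m) = √(2240/78.3) = 5.349 rad/s.
Critical damping c_c = 2√(k_eq·m) = 2√(2240 × 78.3) = 837.6 N·s/m, so ζ = c/c_c = 150/837.6 = 0.1791.
ω_d = ω_n√(1 − ζ²) = 5.349 × √(1 − 0.0321) = 5.262 rad/s.
f_d = ω_d/(2π) = 0.8375 Hz.

0.838 Hz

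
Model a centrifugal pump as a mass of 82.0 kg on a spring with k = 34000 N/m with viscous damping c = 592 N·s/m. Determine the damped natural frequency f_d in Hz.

ω_n = √(k/m) = √(34000/82.0) = 20.36 rad/s.
Critical damping c_c = 2√(k·m) = 2√(34000 × 82.0) = 3339 N·s/m, so ζ = c/c_c = 592/3339 = 0.1773.
ω_d = ω_n√(1 − ζ²) = 20.36 × √(1 − 0.0314) = 20.04 rad/s.
f_d = ω_d/(2π) = 3.189 Hz.

3.19 Hz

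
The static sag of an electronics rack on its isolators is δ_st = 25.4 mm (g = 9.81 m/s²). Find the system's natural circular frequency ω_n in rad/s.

19.7 rad/s

ω_n = √(g/δ_st) = √(9.81/0.0254) = √386.2 = 19.65 rad/s.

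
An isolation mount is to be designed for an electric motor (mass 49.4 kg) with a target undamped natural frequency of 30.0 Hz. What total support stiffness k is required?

1760000 N/m

ω_n = 2πf_n = 2π × 30.0 = 188.5 rad/s.
k = m·ω_n² = 49.4 × 188.5² = 49.4 × 35530 = 1755000 N/m.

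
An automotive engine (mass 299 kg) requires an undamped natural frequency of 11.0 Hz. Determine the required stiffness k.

1430000 N/m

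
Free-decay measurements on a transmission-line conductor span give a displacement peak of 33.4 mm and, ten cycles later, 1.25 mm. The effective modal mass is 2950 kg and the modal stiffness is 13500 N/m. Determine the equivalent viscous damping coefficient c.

Logarithmic decrement δ = (1/n)·ln(x₀/x_n) = (1/10)·ln(33.4/1.25) = (1/10)·ln(26.72) = 0.3285.
ζ = δ/√(4π² + δ²) = 0.3285/√(39.48 + 0.108) = 0.3285/6.292 = 0.05222.
c = ζ · 2√(km) = 0.05222 × 2√(13500 × 2950) = 0.05222 × 12620 = 659.1 N·s/m.

659 N·s/m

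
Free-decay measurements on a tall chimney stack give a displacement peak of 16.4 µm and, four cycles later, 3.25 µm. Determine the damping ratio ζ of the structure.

0.0643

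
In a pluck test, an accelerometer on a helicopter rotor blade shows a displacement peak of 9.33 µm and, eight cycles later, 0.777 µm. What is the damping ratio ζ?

Logarithmic decrement δ = (1/n)·ln(x₀/x_n) = (1/8)·ln(9.33/0.777) = (1/8)·ln(12.01) = 0.3107.
ζ = δ/√(4π² + δ²) = 0.3107/√(39.48 + 0.0965) = 0.3107/6.291 = 0.04939.

0.0494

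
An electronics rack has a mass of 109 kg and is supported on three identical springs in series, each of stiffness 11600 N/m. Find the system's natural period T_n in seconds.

Series springs: 1/k_eq = 3/11600, so k_eq = 11600/3 = 3867 N/m.
ω_n = √(k_eq/m) = √(3867/109) = √35.47 = 5.956 rad/s.
T_n = 2π/ω_n = 6.283/5.956 = 1.055 s.

1.05 s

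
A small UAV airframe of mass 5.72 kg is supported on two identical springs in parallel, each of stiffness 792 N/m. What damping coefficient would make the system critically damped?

190 N·s/m

Parallel springs add: k_eq = 2 × 792 = 1584 N/m.
c_c = 2√(k_eq·m) = 2√(1584 × 5.72) = 2 × 95.19 = 190.4 N·s/m.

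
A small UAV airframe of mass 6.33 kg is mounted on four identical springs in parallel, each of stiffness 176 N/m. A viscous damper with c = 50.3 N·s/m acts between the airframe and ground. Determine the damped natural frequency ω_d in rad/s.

Parallel springs add: k_eq = 4 × 176 = 704.0 N/m.
ω_n = √(k_eq/m) = √(704.0/6.33) = 10.55 rad/s.
Critical damping c_c = 2√(k_eq·m) = 2√(704.0 × 6.33) = 133.5 N·s/m, so ζ = c/c_c = 50.3/133.5 = 0.3767.
ω_d = ω_n√(1 − ζ²) = 10.55 × √(1 − 0.142) = 9.769 rad/s.

9.77 rad/s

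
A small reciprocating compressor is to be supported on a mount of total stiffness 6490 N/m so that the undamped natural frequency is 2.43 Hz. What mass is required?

ω_n = 2πf_n = 2π × 2.43 = 15.27 rad/s.
m = k/ω_n² = 6490/15.27² = 6490/233.1 = 27.84 kg.

27.8 kg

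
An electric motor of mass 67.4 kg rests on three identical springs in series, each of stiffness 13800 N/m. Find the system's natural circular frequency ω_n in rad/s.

8.26 rad/s

Series springs: 1/k_eq = 3/13800, so k_eq = 13800/3 = 4600 N/m.
ω_n = √(k_eq/m) = √(4600/67.4) = √68.25 = 8.261 rad/s.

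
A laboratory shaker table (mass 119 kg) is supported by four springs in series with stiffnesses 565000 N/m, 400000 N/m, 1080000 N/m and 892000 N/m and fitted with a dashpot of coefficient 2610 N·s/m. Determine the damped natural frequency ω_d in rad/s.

34.8 rad/s

Series springs: 1/k_eq = 1/565000 + 1/400000 + 1/1080000 + 1/892000 = 6.317×10^-6, so k_eq = 158300 N/m.
ω_n = √(k_eq/m) = √(158300/119) = 36.47 rad/s.
Critical damping c_c = 2√(k_eq·m) = 2√(158300 × 119) = 8681 N·s/m, so ζ = c/c_c = 2610/8681 = 0.3007.
ω_d = ω_n√(1 − ζ²) = 36.47 × √(1 − 0.0904) = 34.79 rad/s.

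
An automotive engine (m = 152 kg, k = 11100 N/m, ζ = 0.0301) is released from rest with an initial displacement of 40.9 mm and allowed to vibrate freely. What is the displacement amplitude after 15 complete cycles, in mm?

Logarithmic decrement δ = 2πζ/√(1 − ζ²) = 2π × 0.03010/√(1 − 0.000906) = 0.1892.
After n cycles, x_n/x₀ = e^(−nδ), so x_15 = 40.9 × e^(−15 × 0.1892) = 40.9 × 0.05853 = 2.394 mm.

2.39 mm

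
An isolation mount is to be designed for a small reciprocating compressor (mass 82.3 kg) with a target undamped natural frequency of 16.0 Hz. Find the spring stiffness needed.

832000 N/m

ω_n = 2πf_n = 2π × 16.0 = 100.5 rad/s.
k = m·ω_n² = 82.3 × 100.5² = 82.3 × 10110 = 831800 N/m.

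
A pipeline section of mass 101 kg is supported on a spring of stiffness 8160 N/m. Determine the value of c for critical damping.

c_c = 2√(k·m) = 2√(8160 × 101) = 2 × 907.8 = 1816 N·s/m.

1820 N·s/m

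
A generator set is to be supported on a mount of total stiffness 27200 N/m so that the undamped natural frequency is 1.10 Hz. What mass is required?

ω_n = 2πf_n = 2π × 1.10 = 6.912 rad/s.
m = k/ω_n² = 27200/6.912² = 27200/47.77 = 569.4 kg.

569 kg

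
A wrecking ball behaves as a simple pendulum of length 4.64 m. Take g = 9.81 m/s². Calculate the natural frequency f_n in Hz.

0.231 Hz

For a simple pendulum ω_n = √(g/L) = √(9.81/4.64) = √2.114 = 1.454 rad/s.
f_n = ω_n/(2π) = 1.454/6.283 = 0.2314 Hz.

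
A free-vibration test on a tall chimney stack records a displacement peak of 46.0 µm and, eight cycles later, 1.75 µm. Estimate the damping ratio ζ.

0.0649

Logarithmic decrement δ = (1/n)·ln(x₀/x_n) = (1/8)·ln(46.0/1.75) = (1/8)·ln(26.29) = 0.4086.
ζ = δ/√(4π² + δ²) = 0.4086/√(39.48 + 0.167) = 0.4086/6.296 = 0.06490.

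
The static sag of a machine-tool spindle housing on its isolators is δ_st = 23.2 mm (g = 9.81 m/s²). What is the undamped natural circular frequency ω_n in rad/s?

ω_n = √(g/δ_st) = √(9.81/0.0232) = √422.8 = 20.56 rad/s.

20.6 rad/s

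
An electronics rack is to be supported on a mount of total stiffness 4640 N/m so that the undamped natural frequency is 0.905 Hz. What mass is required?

ω_n = 2πf_n = 2π × 0.905 = 5.686 rad/s.
m = k/ω_n² = 4640/5.686² = 4640/32.33 = 143.5 kg.

144 kg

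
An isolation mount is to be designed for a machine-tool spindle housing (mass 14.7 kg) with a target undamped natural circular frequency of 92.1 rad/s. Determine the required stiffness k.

k = m·ω_n² = 14.7 × 92.10² = 14.7 × 8482 = 124700 N/m.

125000 N/m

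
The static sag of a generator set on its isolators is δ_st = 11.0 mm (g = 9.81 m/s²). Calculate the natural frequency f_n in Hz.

ω_n = √(g/δ_st) = √(9.81/0.0110) = √891.8 = 29.86 rad/s.
f_n = ω_n/(2π) = 29.86/6.283 = 4.753 Hz.

4.75 Hz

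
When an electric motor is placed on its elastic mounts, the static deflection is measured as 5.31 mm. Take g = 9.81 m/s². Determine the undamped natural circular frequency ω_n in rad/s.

ω_n = √(g/δ_st) = √(9.81/0.00531) = √1847 = 42.98 rad/s.

43.0 rad/s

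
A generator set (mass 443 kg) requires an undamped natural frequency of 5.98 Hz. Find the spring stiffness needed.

625000 N/m

ω_n = 2πf_n = 2π × 5.98 = 37.57 rad/s.
k = m·ω_n² = 443 × 37.57² = 443 × 1412 = 625400 N/m.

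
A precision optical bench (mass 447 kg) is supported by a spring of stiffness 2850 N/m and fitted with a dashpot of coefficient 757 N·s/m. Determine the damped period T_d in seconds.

2.64 s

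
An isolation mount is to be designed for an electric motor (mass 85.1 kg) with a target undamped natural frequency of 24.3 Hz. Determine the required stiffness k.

ω_n = 2πf_n = 2π × 24.3 = 152.7 rad/s.
k = m·ω_n² = 85.1 × 152.7² = 85.1 × 23310 = 1984000 N/m.

1980000 N/m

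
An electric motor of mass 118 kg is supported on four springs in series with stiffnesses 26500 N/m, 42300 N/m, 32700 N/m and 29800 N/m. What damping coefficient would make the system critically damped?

Series springs: 1/k_eq = 1/26500 + 1/42300 + 1/32700 + 1/29800 = 0.0001255, so k_eq = 7967 N/m.
c_c = 2√(k_eq·m) = 2√(7967 × 118) = 2 × 969.6 = 1939 N·s/m.

1940 N·s/m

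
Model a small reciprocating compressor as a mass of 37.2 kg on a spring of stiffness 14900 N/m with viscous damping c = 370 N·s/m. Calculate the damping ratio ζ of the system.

ω_n = √(k/m) = √(14900/37.2) = 20.01 rad/s.
Critical damping c_c = 2√(k·m) = 2√(14900 × 37.2) = 1489 N·s/m, so ζ = c/c_c = 370/1489 = 0.2485.

0.248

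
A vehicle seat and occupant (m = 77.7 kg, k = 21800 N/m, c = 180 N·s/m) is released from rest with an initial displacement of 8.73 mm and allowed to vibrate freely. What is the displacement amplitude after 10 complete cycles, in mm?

ζ = c/(2√(km)) = 180/(2√(21800 × 77.7)) = 180/2603 = 0.06915.
Logarithmic decrement δ = 2πζ/√(1 − ζ²) = 2π × 0.06915/√(1 − 0.00478) = 0.4355.
After n cycles, x_n/x₀ = e^(−nδ), so x_10 = 8.73 × e^(−10 × 0.4355) = 8.73 × 0.01284 = 0.1121 mm.

0.112 mm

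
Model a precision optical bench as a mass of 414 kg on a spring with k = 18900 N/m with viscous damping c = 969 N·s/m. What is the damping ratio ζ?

0.173

ω_n = √(k/m) = √(18900/414) = 6.757 rad/s.
Critical damping c_c = 2√(k·m) = 2√(18900 × 414) = 5594 N·s/m, so ζ = c/c_c = 969/5594 = 0.1732.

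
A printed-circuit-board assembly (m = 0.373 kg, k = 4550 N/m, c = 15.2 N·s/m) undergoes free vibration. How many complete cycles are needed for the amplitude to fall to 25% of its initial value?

ζ = c/(2√(km)) = 15.2/(2√(4550 × 0.373)) = 15.2/82.39 = 0.1845.
Logarithmic decrement δ = 2πζ/√(1 − ζ²) = 2π × 0.1845/√(1 − 0.0340) = 1.179.
x_n/x₀ = e^(−nδ) ≤ 0.25; take ln: n ≥ ln(1/0.25)/δ = 1.386/1.179 = 1.175.
So 2 complete cycles are required.

2 cycles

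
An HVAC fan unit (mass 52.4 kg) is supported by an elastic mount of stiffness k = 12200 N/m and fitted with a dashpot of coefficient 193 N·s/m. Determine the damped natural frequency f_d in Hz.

ω_n = √(k/m) = √(12200/52.4) = 15.26 rad/s.
Critical damping c_c = 2√(k·m) = 2√(12200 × 52.4) = 1599 N·s/m, so ζ = c/c_c = 193/1599 = 0.1207.
ω_d = ω_n√(1 − ζ²) = 15.26 × √(1 − 0.0146) = 15.15 rad/s.
f_d = ω_d/(2π) = 2.411 Hz.

2.41 Hz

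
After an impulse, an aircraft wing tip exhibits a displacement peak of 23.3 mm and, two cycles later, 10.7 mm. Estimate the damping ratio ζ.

0.0618

Logarithmic decrement δ = (1/n)·ln(x₀/x_n) = (1/2)·ln(23.3/10.7) = (1/2)·ln(2.178) = 0.3891.
ζ = δ/√(4π² + δ²) = 0.3891/√(39.48 + 0.151) = 0.3891/6.295 = 0.06181.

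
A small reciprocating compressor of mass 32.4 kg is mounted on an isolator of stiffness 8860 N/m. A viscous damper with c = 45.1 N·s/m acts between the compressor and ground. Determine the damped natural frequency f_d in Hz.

2.63 Hz

ω_n = √(k/m) = √(8860/32.4) = 16.54 rad/s.
Critical damping c_c = 2√(k·m) = 2√(8860 × 32.4) = 1072 N·s/m, so ζ = c/c_c = 45.1/1072 = 0.04209.
ω_d = ω_n√(1 − ζ²) = 16.54 × √(1 − 0.00177) = 16.52 rad/s.
f_d = ω_d/(2π) = 2.630 Hz.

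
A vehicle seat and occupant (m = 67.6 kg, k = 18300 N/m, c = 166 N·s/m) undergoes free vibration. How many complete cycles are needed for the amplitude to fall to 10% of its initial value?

5 cycles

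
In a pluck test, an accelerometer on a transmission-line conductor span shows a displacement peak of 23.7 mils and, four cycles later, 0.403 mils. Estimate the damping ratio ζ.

0.160

Logarithmic decrement δ = (1/n)·ln(x₀/x_n) = (1/4)·ln(23.7/0.403) = (1/4)·ln(58.81) = 1.019.
ζ = δ/√(4π² + δ²) = 1.019/√(39.48 + 1.04) = 1.019/6.365 = 0.1600.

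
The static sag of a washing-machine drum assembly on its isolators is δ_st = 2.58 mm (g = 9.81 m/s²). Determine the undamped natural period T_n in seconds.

0.102 s

ω_n = √(g/δ_st) = √(9.81/0.00258) = √3802 = 61.66 rad/s.
T_n = 2π/ω_n = 6.283/61.66 = 0.1019 s.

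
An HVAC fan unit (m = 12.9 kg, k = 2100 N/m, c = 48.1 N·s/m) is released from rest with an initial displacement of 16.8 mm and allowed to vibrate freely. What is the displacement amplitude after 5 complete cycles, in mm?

0.162 mm

ζ = c/(2√(km)) = 48.1/(2√(2100 × 12.9)) = 48.1/329.2 = 0.1461.
Logarithmic decrement δ = 2πζ/√(1 − ζ²) = 2π × 0.1461/√(1 − 0.0214) = 0.9281.
After n cycles, x_n/x₀ = e^(−nδ), so x_5 = 16.8 × e^(−5 × 0.9281) = 16.8 × 0.009655 = 0.1622 mm.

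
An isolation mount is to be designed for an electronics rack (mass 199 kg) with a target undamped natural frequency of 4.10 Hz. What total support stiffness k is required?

132000 N/m

ω_n = 2πf_n = 2π × 4.10 = 25.76 rad/s.
k = m·ω_n² = 199 × 25.76² = 199 × 663.6 = 132100 N/m.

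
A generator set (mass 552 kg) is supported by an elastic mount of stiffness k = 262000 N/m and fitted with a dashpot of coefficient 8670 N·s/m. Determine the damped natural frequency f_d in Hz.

3.23 Hz

ω_n = √(k/m) = √(262000/552) = 21.79 rad/s.
Critical damping c_c = 2√(k·m) = 2√(262000 × 552) = 24050 N·s/m, so ζ = c/c_c = 8670/24050 = 0.3605.
ω_d = ω_n√(1 − ζ²) = 21.79 × √(1 − 0.130) = 20.32 rad/s.
f_d = ω_d/(2π) = 3.234 Hz.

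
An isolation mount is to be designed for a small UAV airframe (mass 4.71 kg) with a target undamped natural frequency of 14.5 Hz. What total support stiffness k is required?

39100 N/m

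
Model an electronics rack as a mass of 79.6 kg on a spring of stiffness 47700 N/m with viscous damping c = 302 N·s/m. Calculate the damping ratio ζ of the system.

0.0775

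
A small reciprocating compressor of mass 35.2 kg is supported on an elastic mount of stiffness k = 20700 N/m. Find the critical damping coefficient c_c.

c_c = 2√(k·m) = 2√(20700 × 35.2) = 2 × 853.6 = 1707 N·s/m.

1710 N·s/m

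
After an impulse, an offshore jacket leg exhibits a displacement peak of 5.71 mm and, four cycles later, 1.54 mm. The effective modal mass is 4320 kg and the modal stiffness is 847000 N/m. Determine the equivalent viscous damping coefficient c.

Logarithmic decrement δ = (1/n)·ln(x₀/x_n) = (1/4)·ln(5.71/1.54) = (1/4)·ln(3.708) = 0.3276.
ζ = δ/√(4π² + δ²) = 0.3276/√(39.48 + 0.107) = 0.3276/6.292 = 0.05207.
c = ζ · 2√(km) = 0.05207 × 2√(847000 × 4320) = 0.05207 × 121000 = 6299 N·s/m.

6300 N·s/m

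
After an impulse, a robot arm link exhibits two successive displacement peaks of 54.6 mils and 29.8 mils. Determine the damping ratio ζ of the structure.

Logarithmic decrement δ = (1/n)·ln(x₀/x_n) = (1/1)·ln(54.6/29.8) = (1/1)·ln(1.832) = 0.6055.
ζ = δ/√(4π² + δ²) = 0.6055/√(39.48 + 0.367) = 0.6055/6.312 = 0.09593.

0.0959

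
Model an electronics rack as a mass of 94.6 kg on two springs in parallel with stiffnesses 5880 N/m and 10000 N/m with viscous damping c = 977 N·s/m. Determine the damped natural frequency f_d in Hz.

1.89 Hz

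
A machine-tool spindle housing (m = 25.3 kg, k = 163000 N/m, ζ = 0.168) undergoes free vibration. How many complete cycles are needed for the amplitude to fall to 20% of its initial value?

2 cycles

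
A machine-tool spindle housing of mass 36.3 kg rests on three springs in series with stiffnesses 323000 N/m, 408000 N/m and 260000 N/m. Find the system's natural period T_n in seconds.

0.116 s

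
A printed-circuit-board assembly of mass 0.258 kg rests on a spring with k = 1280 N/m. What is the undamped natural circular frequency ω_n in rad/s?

70.4 rad/s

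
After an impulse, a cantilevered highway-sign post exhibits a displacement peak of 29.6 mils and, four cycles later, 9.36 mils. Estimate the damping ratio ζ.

Logarithmic decrement δ = (1/n)·ln(x₀/x_n) = (1/4)·ln(29.6/9.36) = (1/4)·ln(3.162) = 0.2878.
ζ = δ/√(4π² + δ²) = 0.2878/√(39.48 + 0.0828) = 0.2878/6.290 = 0.04576.

0.0458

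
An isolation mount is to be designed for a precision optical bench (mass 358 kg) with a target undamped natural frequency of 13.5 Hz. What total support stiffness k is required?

ω_n = 2πf_n = 2π × 13.5 = 84.82 rad/s.
k = m·ω_n² = 358 × 84.82² = 358 × 7195 = 2576000 N/m.

2580000 N/m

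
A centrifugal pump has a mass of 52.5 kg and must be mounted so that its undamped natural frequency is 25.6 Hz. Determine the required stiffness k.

ω_n = 2πf_n = 2π × 25.6 = 160.8 rad/s.
k = m·ω_n² = 52.5 × 160.8² = 52.5 × 25870 = 1358000 N/m.

1360000 N/m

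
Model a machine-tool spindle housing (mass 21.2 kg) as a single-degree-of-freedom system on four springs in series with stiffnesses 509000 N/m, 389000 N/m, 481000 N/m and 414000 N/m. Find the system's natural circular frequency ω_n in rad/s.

72.3 rad/s

Series springs: 1/k_eq = 1/509000 + 1/389000 + 1/481000 + 1/414000 = 9.030×10^-6, so k_eq = 110700 N/m.
ω_n = √(k_eq/m) = √(110700/21.2) = √5224 = 72.28 rad/s.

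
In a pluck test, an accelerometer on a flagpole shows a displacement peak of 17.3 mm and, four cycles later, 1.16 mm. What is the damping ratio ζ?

0.107

Logarithmic decrement δ = (1/n)·ln(x₀/x_n) = (1/4)·ln(17.3/1.16) = (1/4)·ln(14.91) = 0.6756.
ζ = δ/√(4π² + δ²) = 0.6756/√(39.48 + 0.456) = 0.6756/6.319 = 0.1069.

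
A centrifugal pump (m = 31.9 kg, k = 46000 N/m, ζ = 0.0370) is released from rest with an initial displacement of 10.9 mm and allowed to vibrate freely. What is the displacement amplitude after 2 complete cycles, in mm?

Logarithmic decrement δ = 2πζ/√(1 − ζ²) = 2π × 0.03700/√(1 − 0.00137) = 0.2326.
After n cycles, x_n/x₀ = e^(−nδ), so x_2 = 10.9 × e^(−2 × 0.2326) = 10.9 × 0.6280 = 6.845 mm.

6.84 mm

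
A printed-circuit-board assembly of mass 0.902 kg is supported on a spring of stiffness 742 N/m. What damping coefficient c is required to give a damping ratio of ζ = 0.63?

32.6 N·s/m

c_c = 2√(k·m) = 2√(742.0 × 0.902) = 51.74 N·s/m.
c = ζ·c_c = 0.63 × 51.74 = 32.60 N·s/m.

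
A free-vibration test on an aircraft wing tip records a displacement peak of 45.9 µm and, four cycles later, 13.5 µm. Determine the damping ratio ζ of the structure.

0.0486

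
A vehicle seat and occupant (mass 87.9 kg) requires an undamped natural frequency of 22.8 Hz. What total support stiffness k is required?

ω_n = 2πf_n = 2π × 22.8 = 143.3 rad/s.
k = m·ω_n² = 87.9 × 143.3² = 87.9 × 20520 = 1804000 N/m.

1800000 N/m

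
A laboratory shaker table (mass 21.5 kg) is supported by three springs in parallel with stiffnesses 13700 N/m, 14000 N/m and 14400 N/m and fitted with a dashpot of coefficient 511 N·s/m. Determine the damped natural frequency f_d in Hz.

6.78 Hz

Parallel springs add: k_eq = 13700 + 14000 + 14400 = 42100 N/m.
ω_n = √(k_eq/m) = √(42100/21.5) = 44.25 rad/s.
Critical damping c_c = 2√(k_eq·m) = 2√(42100 × 21.5) = 1903 N·s/m, so ζ = c/c_c = 511/1903 = 0.2686.
ω_d = ω_n√(1 − ζ²) = 44.25 × √(1 − 0.0721) = 42.63 rad/s.
f_d = ω_d/(2π) = 6.784 Hz.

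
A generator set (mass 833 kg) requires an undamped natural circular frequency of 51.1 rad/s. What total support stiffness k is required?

k = m·ω_n² = 833 × 51.10² = 833 × 2611 = 2175000 N/m.

2180000 N/m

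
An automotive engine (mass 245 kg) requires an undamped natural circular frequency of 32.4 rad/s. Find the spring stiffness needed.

k = m·ω_n² = 245 × 32.40² = 245 × 1050 = 257200 N/m.

257000 N/m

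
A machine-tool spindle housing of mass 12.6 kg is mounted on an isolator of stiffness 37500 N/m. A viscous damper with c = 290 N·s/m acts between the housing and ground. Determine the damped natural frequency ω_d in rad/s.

ω_n = √(k/m) = √(37500/12.6) = 54.55 rad/s.
Critical damping c_c = 2√(k·m) = 2√(37500 × 12.6) = 1375 N·s/m, so ζ = c/c_c = 290/1375 = 0.2109.
ω_d = ω_n√(1 − ζ²) = 54.55 × √(1 − 0.0445) = 53.33 rad/s.

53.3 rad/s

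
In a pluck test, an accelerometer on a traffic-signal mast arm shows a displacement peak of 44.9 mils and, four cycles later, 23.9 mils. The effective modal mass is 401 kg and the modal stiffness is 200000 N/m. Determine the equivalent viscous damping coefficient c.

Logarithmic decrement δ = (1/n)·ln(x₀/x_n) = (1/4)·ln(44.9/23.9) = (1/4)·ln(1.879) = 0.1576.
ζ = δ/√(4π² + δ²) = 0.1576/√(39.48 + 0.0249) = 0.1576/6.285 = 0.02508.
c = ζ · 2√(km) = 0.02508 × 2√(200000 × 401) = 0.02508 × 17910 = 449.2 N·s/m.

449 N·s/m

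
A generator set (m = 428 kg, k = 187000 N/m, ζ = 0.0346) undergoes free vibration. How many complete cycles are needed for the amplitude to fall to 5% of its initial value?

Logarithmic decrement δ = 2πζ/√(1 − ζ²) = 2π × 0.03460/√(1 − 0.00120) = 0.2175.
x_n/x₀ = e^(−nδ) ≤ 0.05; take ln: n ≥ ln(1/0.05)/δ = 2.996/0.2175 = 13.77.
So 14 complete cycles are required.

14 cycles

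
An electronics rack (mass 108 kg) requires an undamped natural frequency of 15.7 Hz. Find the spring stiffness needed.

1050000 N/m

ω_n = 2πf_n = 2π × 15.7 = 98.65 rad/s.
k = m·ω_n² = 108 × 98.65² = 108 × 9731 = 1051000 N/m.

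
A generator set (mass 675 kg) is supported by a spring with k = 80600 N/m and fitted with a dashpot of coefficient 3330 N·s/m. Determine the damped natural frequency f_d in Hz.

1.69 Hz

ω_n = √(k/m) = √(80600/675) = 10.93 rad/s.
Critical damping c_c = 2√(k·m) = 2√(80600 × 675) = 14750 N·s/m, so ζ = c/c_c = 3330/14750 = 0.2257.
ω_d = ω_n√(1 − ζ²) = 10.93 × √(1 − 0.0510) = 10.65 rad/s.
f_d = ω_d/(2π) = 1.694 Hz.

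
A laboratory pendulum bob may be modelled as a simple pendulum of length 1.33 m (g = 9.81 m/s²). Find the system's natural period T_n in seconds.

2.31 s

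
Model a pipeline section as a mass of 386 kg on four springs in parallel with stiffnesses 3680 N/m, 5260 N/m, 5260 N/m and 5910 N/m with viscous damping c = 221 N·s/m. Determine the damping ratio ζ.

Parallel springs add: k_eq = 3680 + 5260 + 5260 + 5910 = 20110 N/m.
ω_n = √(k_eq/m) = √(20110/386) = 7.218 rad/s.
Critical damping c_c = 2√(k_eq·m) = 2√(20110 × 386) = 5572 N·s/m, so ζ = c/c_c = 221/5572 = 0.03966.

0.0397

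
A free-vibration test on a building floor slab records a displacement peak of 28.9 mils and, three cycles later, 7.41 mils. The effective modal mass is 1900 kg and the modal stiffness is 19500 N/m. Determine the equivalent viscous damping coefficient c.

Logarithmic decrement δ = (1/n)·ln(x₀/x_n) = (1/3)·ln(28.9/7.41) = (1/3)·ln(3.900) = 0.4537.
ζ = δ/√(4π² + δ²) = 0.4537/√(39.48 + 0.206) = 0.4537/6.300 = 0.07202.
c = ζ · 2√(km) = 0.07202 × 2√(19500 × 1900) = 0.07202 × 12170 = 876.7 N·s/m.

877 N·s/m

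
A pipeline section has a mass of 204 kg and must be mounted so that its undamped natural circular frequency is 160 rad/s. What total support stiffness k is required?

5220000 N/m

k = m·ω_n² = 204 × 160.0² = 204 × 25600 = 5222000 N/m.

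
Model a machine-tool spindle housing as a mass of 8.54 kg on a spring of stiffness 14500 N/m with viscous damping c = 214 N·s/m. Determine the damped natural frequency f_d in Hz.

6.25 Hz

ω_n = √(k/m) = √(14500/8.54) = 41.21 rad/s.
Critical damping c_c = 2√(k·m) = 2√(14500 × 8.54) = 703.8 N·s/m, so ζ = c/c_c = 214/703.8 = 0.3041.
ω_d = ω_n√(1 − ζ²) = 41.21 × √(1 − 0.0925) = 39.25 rad/s.
f_d = ω_d/(2π) = 6.248 Hz.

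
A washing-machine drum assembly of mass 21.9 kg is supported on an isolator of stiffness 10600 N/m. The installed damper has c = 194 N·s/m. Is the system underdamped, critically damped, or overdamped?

c_c = 2√(k·m) = 963.6 N·s/m; ζ = c/c_c = 194/963.6 = 0.201.
Since ζ < 1 the system is underdamped.

underdamped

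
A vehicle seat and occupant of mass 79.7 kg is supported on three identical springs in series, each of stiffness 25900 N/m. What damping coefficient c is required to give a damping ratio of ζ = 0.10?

166 N·s/m

Series springs: 1/k_eq = 3/25900, so k_eq = 25900/3 = 8633 N/m.
c_c = 2√(k_eq·m) = 2√(8633 × 79.7) = 1659 N·s/m.
c = ζ·c_c = 0.10 × 1659 = 165.9 N·s/m.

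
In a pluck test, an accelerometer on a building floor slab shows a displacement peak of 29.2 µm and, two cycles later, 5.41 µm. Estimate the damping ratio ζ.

Logarithmic decrement δ = (1/n)·ln(x₀/x_n) = (1/2)·ln(29.2/5.41) = (1/2)·ln(5.397) = 0.8430.
ζ = δ/√(4π² + δ²) = 0.8430/√(39.48 + 0.711) = 0.8430/6.339 = 0.1330.

0.133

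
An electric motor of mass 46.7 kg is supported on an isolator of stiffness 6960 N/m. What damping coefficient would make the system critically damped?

1140 N·s/m

c_c = 2√(k·m) = 2√(6960 × 46.7) = 2 × 570.1 = 1140 N·s/m.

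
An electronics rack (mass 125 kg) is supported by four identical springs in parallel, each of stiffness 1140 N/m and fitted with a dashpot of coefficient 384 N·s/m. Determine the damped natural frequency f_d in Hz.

Parallel springs add: k_eq = 4 × 1140 = 4560 N/m.
ω_n = √(k_eq/m) = √(4560/125) = 6.040 rad/s.
Critical damping c_c = 2√(k_eq·m) = 2√(4560 × 125) = 1510 N·s/m, so ζ = c/c_c = 384/1510 = 0.2543.
ω_d = ω_n√(1 − ζ²) = 6.040 × √(1 − 0.0647) = 5.841 rad/s.
f_d = ω_d/(2π) = 0.9297 Hz.

0.930 Hz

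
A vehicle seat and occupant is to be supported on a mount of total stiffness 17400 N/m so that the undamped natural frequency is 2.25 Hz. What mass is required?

ω_n = 2πf_n = 2π × 2.25 = 14.14 rad/s.
m = k/ω_n² = 17400/14.14² = 17400/199.9 = 87.06 kg.

87.1 kg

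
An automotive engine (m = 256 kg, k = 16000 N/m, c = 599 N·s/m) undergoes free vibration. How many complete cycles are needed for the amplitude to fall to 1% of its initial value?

5 cycles

ζ = c/(2√(km)) = 599/(2√(16000 × 256)) = 599/4048 = 0.1480.
Logarithmic decrement δ = 2πζ/√(1 − ζ²) = 2π × 0.1480/√(1 − 0.0219) = 0.9402.
x_n/x₀ = e^(−nδ) ≤ 0.01; take ln: n ≥ ln(1/0.01)/δ = 4.605/0.9402 = 4.898.
So 5 complete cycles are required.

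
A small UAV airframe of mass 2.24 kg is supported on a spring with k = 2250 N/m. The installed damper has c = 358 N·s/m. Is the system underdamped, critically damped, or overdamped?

overdamped

c_c = 2√(k·m) = 142.0 N·s/m; ζ = c/c_c = 358/142.0 = 2.52.
Since ζ > 1 the system is overdamped.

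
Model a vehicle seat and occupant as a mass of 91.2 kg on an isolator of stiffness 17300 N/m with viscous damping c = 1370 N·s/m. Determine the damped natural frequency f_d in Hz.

1.84 Hz

ω_n = √(k/m) = √(17300/91.2) = 13.77 rad/s.
Critical damping c_c = 2√(k·m) = 2√(17300 × 91.2) = 2512 N·s/m, so ζ = c/c_c = 1370/2512 = 0.5453.
ω_d = ω_n√(1 − ζ²) = 13.77 × √(1 − 0.297) = 11.54 rad/s.
f_d = ω_d/(2π) = 1.837 Hz.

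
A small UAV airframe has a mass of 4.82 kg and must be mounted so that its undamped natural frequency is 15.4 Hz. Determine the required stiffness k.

ω_n = 2πf_n = 2π × 15.4 = 96.76 rad/s.
k = m·ω_n² = 4.82 × 96.76² = 4.82 × 9363 = 45130 N/m.

45100 N/m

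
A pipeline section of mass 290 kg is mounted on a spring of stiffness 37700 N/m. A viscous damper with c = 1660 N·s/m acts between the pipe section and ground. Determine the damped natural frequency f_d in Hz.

1.76 Hz

ω_n = √(k/m) = √(37700/290) = 11.40 rad/s.
Critical damping c_c = 2√(k·m) = 2√(37700 × 290) = 6613 N·s/m, so ζ = c/c_c = 1660/6613 = 0.2510.
ω_d = ω_n√(1 − ζ²) = 11.40 × √(1 − 0.0630) = 11.04 rad/s.
f_d = ω_d/(2π) = 1.757 Hz.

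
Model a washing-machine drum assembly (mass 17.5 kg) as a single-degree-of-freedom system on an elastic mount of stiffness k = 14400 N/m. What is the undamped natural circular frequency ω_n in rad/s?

28.7 rad/s

ω_n = √(k/m) = √(14400/17.5) = √822.9 = 28.69 rad/s.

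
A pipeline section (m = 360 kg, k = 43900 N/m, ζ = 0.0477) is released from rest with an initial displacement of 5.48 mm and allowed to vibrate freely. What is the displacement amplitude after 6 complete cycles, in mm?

Logarithmic decrement δ = 2πζ/√(1 − ζ²) = 2π × 0.04770/√(1 − 0.00228) = 0.3000.
After n cycles, x_n/x₀ = e^(−nδ), so x_6 = 5.48 × e^(−6 × 0.3000) = 5.48 × 0.1652 = 0.9056 mm.

0.906 mm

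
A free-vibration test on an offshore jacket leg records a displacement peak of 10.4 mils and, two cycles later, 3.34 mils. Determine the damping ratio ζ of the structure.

0.0900

Logarithmic decrement δ = (1/n)·ln(x₀/x_n) = (1/2)·ln(10.4/3.34) = (1/2)·ln(3.114) = 0.5679.
ζ = δ/√(4π² + δ²) = 0.5679/√(39.48 + 0.323) = 0.5679/6.309 = 0.09002.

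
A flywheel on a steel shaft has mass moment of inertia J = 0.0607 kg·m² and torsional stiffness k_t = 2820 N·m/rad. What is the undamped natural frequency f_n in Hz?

ω_n = √(k_t/J) = √(2820/0.0607) = √46460 = 215.5 rad/s.
f_n = ω_n/(2π) = 215.5/6.283 = 34.30 Hz.

34.3 Hz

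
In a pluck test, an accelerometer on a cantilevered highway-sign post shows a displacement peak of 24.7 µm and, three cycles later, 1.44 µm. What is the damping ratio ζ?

Logarithmic decrement δ = (1/n)·ln(x₀/x_n) = (1/3)·ln(24.7/1.44) = (1/3)·ln(17.15) = 0.9474.
ζ = δ/√(4π² + δ²) = 0.9474/√(39.48 + 0.898) = 0.9474/6.354 = 0.1491.

0.149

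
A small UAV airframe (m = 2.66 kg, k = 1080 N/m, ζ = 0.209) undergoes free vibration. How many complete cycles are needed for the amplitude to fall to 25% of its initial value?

2 cycles

Logarithmic decrement δ = 2πζ/√(1 − ζ²) = 2π × 0.2090/√(1 − 0.0437) = 1.343.
x_n/x₀ = e^(−nδ) ≤ 0.25; take ln: n ≥ ln(1/0.25)/δ = 1.386/1.343 = 1.032.
So 2 complete cycles are required.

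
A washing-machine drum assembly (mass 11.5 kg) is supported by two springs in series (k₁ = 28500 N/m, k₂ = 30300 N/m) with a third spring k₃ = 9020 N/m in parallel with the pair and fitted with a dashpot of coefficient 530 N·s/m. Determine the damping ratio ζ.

0.508

Series pair: k_s = k₁k₂/(k₁+k₂) = (28500)(30300)/(28500 + 30300) = 14690 N/m. In parallel with k₃: k_eq = 14690 + 9020 = 23710 N/m.
ω_n = √(k_eq/m) = √(23710/11.5) = 45.40 rad/s.
Critical damping c_c = 2√(k_eq·m) = 2√(23710 × 11.5) = 1044 N·s/m, so ζ = c/c_c = 530/1044 = 0.5075.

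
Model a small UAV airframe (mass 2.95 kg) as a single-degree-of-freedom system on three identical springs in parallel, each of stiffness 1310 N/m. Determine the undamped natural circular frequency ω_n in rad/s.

Parallel springs add: k_eq = 3 × 1310 = 3930 N/m.
ω_n = √(k_eq/m) = √(3930/2.95) = √1332 = 36.50 rad/s.

36.5 rad/s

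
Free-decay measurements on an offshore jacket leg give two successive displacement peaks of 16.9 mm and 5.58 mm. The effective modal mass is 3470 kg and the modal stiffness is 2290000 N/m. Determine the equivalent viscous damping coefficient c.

31000 N·s/m

Logarithmic decrement δ = (1/n)·ln(x₀/x_n) = (1/1)·ln(16.9/5.58) = (1/1)·ln(3.029) = 1.108.
ζ = δ/√(4π² + δ²) = 1.108/√(39.48 + 1.23) = 1.108/6.380 = 0.1737.
c = ζ · 2√(km) = 0.1737 × 2√(2290000 × 3470) = 0.1737 × 178300 = 30960 N·s/m.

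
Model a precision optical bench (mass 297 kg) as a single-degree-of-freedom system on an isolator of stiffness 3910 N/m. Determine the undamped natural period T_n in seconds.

1.73 s

ω_n = √(k/m) = √(3910/297) = √13.16 = 3.628 rad/s.
T_n = 2π/ω_n = 6.283/3.628 = 1.732 s.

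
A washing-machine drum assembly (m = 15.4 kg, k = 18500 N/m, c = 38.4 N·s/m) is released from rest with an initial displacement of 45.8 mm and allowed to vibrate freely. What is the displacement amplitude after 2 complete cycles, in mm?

ζ = c/(2√(km)) = 38.4/(2√(18500 × 15.4)) = 38.4/1068 = 0.03597.
Logarithmic decrement δ = 2πζ/√(1 − ζ²) = 2π × 0.03597/√(1 − 0.00129) = 0.2262.
After n cycles, x_n/x₀ = e^(−nδ), so x_2 = 45.8 × e^(−2 × 0.2262) = 45.8 × 0.6362 = 29.14 mm.

29.1 mm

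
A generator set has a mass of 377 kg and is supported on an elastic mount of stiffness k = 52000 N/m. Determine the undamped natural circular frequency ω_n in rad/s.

11.7 rad/s

ω_n = √(k/m) = √(52000/377) = √137.9 = 11.74 rad/s.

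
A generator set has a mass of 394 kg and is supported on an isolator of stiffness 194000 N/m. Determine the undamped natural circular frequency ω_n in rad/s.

22.2 rad/s

ω_n = √(k/m) = √(194000/394) = √492.4 = 22.19 rad/s.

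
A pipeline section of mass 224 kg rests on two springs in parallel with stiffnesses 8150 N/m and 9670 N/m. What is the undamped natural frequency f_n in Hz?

1.42 Hz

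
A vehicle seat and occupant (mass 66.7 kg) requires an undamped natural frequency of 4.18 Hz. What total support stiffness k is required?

ω_n = 2πf_n = 2π × 4.18 = 26.26 rad/s.
k = m·ω_n² = 66.7 × 26.26² = 66.7 × 689.8 = 46010 N/m.

46000 N/m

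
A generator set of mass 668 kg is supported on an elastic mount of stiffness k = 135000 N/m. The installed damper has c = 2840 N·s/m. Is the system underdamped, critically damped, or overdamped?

c_c = 2√(k·m) = 18990 N·s/m; ζ = c/c_c = 2840/18990 = 0.150.
Since ζ < 1 the system is underdamped.

underdamped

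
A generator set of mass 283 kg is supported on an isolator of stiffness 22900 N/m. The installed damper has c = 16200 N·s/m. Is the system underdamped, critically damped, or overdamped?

overdamped

c_c = 2√(k·m) = 5091 N·s/m; ζ = c/c_c = 16200/5091 = 3.18.
Since ζ > 1 the system is overdamped.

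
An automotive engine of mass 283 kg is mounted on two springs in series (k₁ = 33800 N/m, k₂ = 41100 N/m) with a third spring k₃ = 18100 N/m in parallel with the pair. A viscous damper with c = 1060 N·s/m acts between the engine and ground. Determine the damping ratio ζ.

0.165

Series pair: k_s = k₁k₂/(k₁+k₂) = (33800)(41100)/(33800 + 41100) = 18550 N/m. In parallel with k₃: k_eq = 18550 + 18100 = 36650 N/m.
ω_n = √(k_eq/m) = √(36650/283) = 11.38 rad/s.
Critical damping c_c = 2√(k_eq·m) = 2√(36650 × 283) = 6441 N·s/m, so ζ = c/c_c = 1060/6441 = 0.1646.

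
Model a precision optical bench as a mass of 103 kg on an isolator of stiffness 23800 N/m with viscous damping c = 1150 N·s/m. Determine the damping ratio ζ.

ω_n = √(k/m) = √(23800/103) = 15.20 rad/s.
Critical damping c_c = 2√(k·m) = 2√(23800 × 103) = 3131 N·s/m, so ζ = c/c_c = 1150/3131 = 0.3672.

0.367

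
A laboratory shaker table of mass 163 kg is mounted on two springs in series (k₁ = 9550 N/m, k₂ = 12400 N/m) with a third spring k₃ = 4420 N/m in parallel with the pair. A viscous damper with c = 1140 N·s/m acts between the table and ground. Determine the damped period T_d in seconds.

0.907 s

Series pair: k_s = k₁k₂/(k₁+k₂) = (9550)(12400)/(9550 + 12400) = 5395 N/m. In parallel with k₃: k_eq = 5395 + 4420 = 9815 N/m.
ω_n = √(k_eq/m) = √(9815/163) = 7.760 rad/s.
Critical damping c_c = 2√(k_eq·m) = 2√(9815 × 163) = 2530 N·s/m, so ζ = c/c_c = 1140/2530 = 0.4506.
ω_d = ω_n√(1 − ζ²) = 7.760 × √(1 − 0.203) = 6.927 rad/s.
T_d = 2π/ω_d = 0.9070 s.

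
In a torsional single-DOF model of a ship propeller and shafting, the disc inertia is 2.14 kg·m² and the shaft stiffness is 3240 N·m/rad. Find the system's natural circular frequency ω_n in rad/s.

ω_n = √(k_t/J) = √(3240/2.14) = √1514 = 38.91 rad/s.

38.9 rad/s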